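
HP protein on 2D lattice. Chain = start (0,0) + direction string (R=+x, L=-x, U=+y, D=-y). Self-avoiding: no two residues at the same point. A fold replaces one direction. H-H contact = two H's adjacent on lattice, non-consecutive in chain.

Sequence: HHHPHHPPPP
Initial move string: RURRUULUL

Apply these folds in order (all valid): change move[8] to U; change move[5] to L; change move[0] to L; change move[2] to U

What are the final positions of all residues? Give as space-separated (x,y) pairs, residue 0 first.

Initial moves: RURRUULUL
Fold: move[8]->U => RURRUULUU (positions: [(0, 0), (1, 0), (1, 1), (2, 1), (3, 1), (3, 2), (3, 3), (2, 3), (2, 4), (2, 5)])
Fold: move[5]->L => RURRULLUU (positions: [(0, 0), (1, 0), (1, 1), (2, 1), (3, 1), (3, 2), (2, 2), (1, 2), (1, 3), (1, 4)])
Fold: move[0]->L => LURRULLUU (positions: [(0, 0), (-1, 0), (-1, 1), (0, 1), (1, 1), (1, 2), (0, 2), (-1, 2), (-1, 3), (-1, 4)])
Fold: move[2]->U => LUURULLUU (positions: [(0, 0), (-1, 0), (-1, 1), (-1, 2), (0, 2), (0, 3), (-1, 3), (-2, 3), (-2, 4), (-2, 5)])

Answer: (0,0) (-1,0) (-1,1) (-1,2) (0,2) (0,3) (-1,3) (-2,3) (-2,4) (-2,5)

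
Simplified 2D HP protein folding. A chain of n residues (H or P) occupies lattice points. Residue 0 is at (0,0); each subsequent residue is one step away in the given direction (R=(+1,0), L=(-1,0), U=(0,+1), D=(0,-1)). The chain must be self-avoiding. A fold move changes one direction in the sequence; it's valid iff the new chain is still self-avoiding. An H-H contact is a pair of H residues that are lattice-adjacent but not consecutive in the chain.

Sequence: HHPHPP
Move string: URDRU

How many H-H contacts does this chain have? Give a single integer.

Answer: 1

Derivation:
Positions: [(0, 0), (0, 1), (1, 1), (1, 0), (2, 0), (2, 1)]
H-H contact: residue 0 @(0,0) - residue 3 @(1, 0)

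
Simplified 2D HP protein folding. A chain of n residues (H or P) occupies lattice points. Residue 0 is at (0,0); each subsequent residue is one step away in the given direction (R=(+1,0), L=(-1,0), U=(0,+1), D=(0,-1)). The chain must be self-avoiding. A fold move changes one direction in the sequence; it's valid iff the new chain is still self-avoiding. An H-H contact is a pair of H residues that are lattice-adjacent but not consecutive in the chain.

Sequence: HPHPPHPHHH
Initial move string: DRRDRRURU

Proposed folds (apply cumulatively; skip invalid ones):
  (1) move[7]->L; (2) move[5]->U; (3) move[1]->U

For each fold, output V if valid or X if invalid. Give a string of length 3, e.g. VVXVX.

Initial: DRRDRRURU -> [(0, 0), (0, -1), (1, -1), (2, -1), (2, -2), (3, -2), (4, -2), (4, -1), (5, -1), (5, 0)]
Fold 1: move[7]->L => DRRDRRULU VALID
Fold 2: move[5]->U => DRRDRUULU VALID
Fold 3: move[1]->U => DURDRUULU INVALID (collision), skipped

Answer: VVX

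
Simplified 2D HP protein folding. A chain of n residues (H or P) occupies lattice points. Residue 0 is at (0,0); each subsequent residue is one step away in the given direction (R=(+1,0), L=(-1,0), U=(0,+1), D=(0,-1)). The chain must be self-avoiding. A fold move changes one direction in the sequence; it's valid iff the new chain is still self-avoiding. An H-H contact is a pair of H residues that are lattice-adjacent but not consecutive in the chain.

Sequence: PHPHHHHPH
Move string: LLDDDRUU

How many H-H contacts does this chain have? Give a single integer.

Positions: [(0, 0), (-1, 0), (-2, 0), (-2, -1), (-2, -2), (-2, -3), (-1, -3), (-1, -2), (-1, -1)]
H-H contact: residue 1 @(-1,0) - residue 8 @(-1, -1)
H-H contact: residue 3 @(-2,-1) - residue 8 @(-1, -1)

Answer: 2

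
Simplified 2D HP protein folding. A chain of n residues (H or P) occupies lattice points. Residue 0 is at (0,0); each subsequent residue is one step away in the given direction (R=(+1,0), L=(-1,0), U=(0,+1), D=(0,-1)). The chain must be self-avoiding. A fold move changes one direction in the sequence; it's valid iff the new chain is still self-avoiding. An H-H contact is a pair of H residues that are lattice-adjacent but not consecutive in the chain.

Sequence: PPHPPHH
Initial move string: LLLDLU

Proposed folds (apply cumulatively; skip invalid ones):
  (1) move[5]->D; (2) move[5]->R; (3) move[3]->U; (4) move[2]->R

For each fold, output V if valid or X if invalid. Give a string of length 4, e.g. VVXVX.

Answer: VXVX

Derivation:
Initial: LLLDLU -> [(0, 0), (-1, 0), (-2, 0), (-3, 0), (-3, -1), (-4, -1), (-4, 0)]
Fold 1: move[5]->D => LLLDLD VALID
Fold 2: move[5]->R => LLLDLR INVALID (collision), skipped
Fold 3: move[3]->U => LLLULD VALID
Fold 4: move[2]->R => LLRULD INVALID (collision), skipped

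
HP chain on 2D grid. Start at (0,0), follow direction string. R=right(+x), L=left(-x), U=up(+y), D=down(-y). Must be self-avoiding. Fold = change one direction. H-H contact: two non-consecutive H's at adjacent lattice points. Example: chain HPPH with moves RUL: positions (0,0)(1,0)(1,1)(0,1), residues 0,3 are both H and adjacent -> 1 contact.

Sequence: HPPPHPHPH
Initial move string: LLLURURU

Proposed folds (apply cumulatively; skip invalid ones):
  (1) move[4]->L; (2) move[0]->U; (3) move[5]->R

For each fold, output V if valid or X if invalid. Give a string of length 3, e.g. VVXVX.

Answer: VVX

Derivation:
Initial: LLLURURU -> [(0, 0), (-1, 0), (-2, 0), (-3, 0), (-3, 1), (-2, 1), (-2, 2), (-1, 2), (-1, 3)]
Fold 1: move[4]->L => LLLULURU VALID
Fold 2: move[0]->U => ULLULURU VALID
Fold 3: move[5]->R => ULLULRRU INVALID (collision), skipped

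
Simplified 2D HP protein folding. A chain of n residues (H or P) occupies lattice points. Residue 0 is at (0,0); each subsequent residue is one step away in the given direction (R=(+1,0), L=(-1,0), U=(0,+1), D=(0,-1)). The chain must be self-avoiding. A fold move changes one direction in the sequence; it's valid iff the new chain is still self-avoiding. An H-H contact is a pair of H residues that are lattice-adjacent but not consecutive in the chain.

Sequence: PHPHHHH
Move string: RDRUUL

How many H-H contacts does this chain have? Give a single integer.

Positions: [(0, 0), (1, 0), (1, -1), (2, -1), (2, 0), (2, 1), (1, 1)]
H-H contact: residue 1 @(1,0) - residue 4 @(2, 0)
H-H contact: residue 1 @(1,0) - residue 6 @(1, 1)

Answer: 2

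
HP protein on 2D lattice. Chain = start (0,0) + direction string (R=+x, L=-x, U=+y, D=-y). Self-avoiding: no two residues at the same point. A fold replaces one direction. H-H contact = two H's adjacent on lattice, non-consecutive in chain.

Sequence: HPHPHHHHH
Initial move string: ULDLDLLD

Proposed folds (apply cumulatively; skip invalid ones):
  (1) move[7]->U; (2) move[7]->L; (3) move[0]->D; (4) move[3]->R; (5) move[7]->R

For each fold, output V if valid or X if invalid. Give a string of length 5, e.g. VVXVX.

Initial: ULDLDLLD -> [(0, 0), (0, 1), (-1, 1), (-1, 0), (-2, 0), (-2, -1), (-3, -1), (-4, -1), (-4, -2)]
Fold 1: move[7]->U => ULDLDLLU VALID
Fold 2: move[7]->L => ULDLDLLL VALID
Fold 3: move[0]->D => DLDLDLLL VALID
Fold 4: move[3]->R => DLDRDLLL VALID
Fold 5: move[7]->R => DLDRDLLR INVALID (collision), skipped

Answer: VVVVX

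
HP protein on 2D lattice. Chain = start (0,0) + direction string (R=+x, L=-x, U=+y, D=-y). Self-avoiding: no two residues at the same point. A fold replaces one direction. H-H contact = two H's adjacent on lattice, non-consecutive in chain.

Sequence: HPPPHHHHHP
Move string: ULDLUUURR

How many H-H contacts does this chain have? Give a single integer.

Answer: 0

Derivation:
Positions: [(0, 0), (0, 1), (-1, 1), (-1, 0), (-2, 0), (-2, 1), (-2, 2), (-2, 3), (-1, 3), (0, 3)]
No H-H contacts found.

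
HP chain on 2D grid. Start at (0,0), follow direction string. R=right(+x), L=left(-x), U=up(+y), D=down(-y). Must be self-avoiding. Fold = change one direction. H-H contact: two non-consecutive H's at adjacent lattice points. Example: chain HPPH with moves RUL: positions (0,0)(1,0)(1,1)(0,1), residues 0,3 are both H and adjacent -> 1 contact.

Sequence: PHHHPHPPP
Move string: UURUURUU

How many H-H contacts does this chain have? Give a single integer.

Positions: [(0, 0), (0, 1), (0, 2), (1, 2), (1, 3), (1, 4), (2, 4), (2, 5), (2, 6)]
No H-H contacts found.

Answer: 0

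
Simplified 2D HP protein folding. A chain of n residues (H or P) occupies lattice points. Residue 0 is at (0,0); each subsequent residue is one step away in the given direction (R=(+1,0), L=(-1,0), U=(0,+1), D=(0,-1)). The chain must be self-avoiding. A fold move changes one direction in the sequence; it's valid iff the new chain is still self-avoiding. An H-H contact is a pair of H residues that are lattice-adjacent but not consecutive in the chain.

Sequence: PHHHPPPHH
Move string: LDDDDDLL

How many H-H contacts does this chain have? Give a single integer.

Positions: [(0, 0), (-1, 0), (-1, -1), (-1, -2), (-1, -3), (-1, -4), (-1, -5), (-2, -5), (-3, -5)]
No H-H contacts found.

Answer: 0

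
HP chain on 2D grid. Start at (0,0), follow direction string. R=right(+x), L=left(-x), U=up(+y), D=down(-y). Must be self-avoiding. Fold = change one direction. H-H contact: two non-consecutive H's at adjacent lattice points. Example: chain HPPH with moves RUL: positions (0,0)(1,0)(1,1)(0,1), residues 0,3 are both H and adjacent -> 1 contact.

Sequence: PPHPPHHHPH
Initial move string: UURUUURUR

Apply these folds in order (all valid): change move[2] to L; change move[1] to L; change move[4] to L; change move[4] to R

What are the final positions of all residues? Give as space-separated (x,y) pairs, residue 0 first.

Initial moves: UURUUURUR
Fold: move[2]->L => UULUUURUR (positions: [(0, 0), (0, 1), (0, 2), (-1, 2), (-1, 3), (-1, 4), (-1, 5), (0, 5), (0, 6), (1, 6)])
Fold: move[1]->L => ULLUUURUR (positions: [(0, 0), (0, 1), (-1, 1), (-2, 1), (-2, 2), (-2, 3), (-2, 4), (-1, 4), (-1, 5), (0, 5)])
Fold: move[4]->L => ULLULURUR (positions: [(0, 0), (0, 1), (-1, 1), (-2, 1), (-2, 2), (-3, 2), (-3, 3), (-2, 3), (-2, 4), (-1, 4)])
Fold: move[4]->R => ULLURURUR (positions: [(0, 0), (0, 1), (-1, 1), (-2, 1), (-2, 2), (-1, 2), (-1, 3), (0, 3), (0, 4), (1, 4)])

Answer: (0,0) (0,1) (-1,1) (-2,1) (-2,2) (-1,2) (-1,3) (0,3) (0,4) (1,4)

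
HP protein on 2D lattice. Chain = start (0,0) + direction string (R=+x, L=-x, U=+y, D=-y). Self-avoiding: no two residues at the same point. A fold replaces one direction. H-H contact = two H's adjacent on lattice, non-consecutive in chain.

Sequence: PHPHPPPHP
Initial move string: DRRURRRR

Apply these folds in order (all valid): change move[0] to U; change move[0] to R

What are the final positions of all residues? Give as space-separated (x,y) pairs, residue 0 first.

Answer: (0,0) (1,0) (2,0) (3,0) (3,1) (4,1) (5,1) (6,1) (7,1)

Derivation:
Initial moves: DRRURRRR
Fold: move[0]->U => URRURRRR (positions: [(0, 0), (0, 1), (1, 1), (2, 1), (2, 2), (3, 2), (4, 2), (5, 2), (6, 2)])
Fold: move[0]->R => RRRURRRR (positions: [(0, 0), (1, 0), (2, 0), (3, 0), (3, 1), (4, 1), (5, 1), (6, 1), (7, 1)])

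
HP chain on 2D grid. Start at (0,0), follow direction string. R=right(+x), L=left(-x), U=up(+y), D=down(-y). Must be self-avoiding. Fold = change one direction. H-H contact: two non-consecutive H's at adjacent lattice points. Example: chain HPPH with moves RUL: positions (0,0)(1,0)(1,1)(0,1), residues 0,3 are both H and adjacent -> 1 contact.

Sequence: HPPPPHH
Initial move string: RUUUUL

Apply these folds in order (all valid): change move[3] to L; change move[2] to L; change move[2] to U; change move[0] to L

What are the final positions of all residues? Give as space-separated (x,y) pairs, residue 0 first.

Initial moves: RUUUUL
Fold: move[3]->L => RUULUL (positions: [(0, 0), (1, 0), (1, 1), (1, 2), (0, 2), (0, 3), (-1, 3)])
Fold: move[2]->L => RULLUL (positions: [(0, 0), (1, 0), (1, 1), (0, 1), (-1, 1), (-1, 2), (-2, 2)])
Fold: move[2]->U => RUULUL (positions: [(0, 0), (1, 0), (1, 1), (1, 2), (0, 2), (0, 3), (-1, 3)])
Fold: move[0]->L => LUULUL (positions: [(0, 0), (-1, 0), (-1, 1), (-1, 2), (-2, 2), (-2, 3), (-3, 3)])

Answer: (0,0) (-1,0) (-1,1) (-1,2) (-2,2) (-2,3) (-3,3)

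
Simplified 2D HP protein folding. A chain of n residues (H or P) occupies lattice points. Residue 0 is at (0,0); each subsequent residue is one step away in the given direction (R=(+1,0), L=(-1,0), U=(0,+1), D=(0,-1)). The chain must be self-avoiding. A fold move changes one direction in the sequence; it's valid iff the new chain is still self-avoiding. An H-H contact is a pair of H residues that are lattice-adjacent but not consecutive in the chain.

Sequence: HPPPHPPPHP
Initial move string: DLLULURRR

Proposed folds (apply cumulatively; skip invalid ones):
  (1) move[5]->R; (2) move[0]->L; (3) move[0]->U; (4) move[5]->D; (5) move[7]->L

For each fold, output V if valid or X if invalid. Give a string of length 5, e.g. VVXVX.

Answer: XVVXX

Derivation:
Initial: DLLULURRR -> [(0, 0), (0, -1), (-1, -1), (-2, -1), (-2, 0), (-3, 0), (-3, 1), (-2, 1), (-1, 1), (0, 1)]
Fold 1: move[5]->R => DLLULRRRR INVALID (collision), skipped
Fold 2: move[0]->L => LLLULURRR VALID
Fold 3: move[0]->U => ULLULURRR VALID
Fold 4: move[5]->D => ULLULDRRR INVALID (collision), skipped
Fold 5: move[7]->L => ULLULURLR INVALID (collision), skipped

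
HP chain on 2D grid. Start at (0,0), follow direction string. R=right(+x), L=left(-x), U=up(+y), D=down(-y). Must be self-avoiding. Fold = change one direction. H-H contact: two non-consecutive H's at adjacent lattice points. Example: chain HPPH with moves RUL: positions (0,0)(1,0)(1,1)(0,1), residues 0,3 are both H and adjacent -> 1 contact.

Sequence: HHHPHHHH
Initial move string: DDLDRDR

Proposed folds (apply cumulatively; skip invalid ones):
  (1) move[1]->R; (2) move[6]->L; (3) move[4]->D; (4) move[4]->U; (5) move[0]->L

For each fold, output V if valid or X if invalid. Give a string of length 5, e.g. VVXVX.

Answer: XVVXV

Derivation:
Initial: DDLDRDR -> [(0, 0), (0, -1), (0, -2), (-1, -2), (-1, -3), (0, -3), (0, -4), (1, -4)]
Fold 1: move[1]->R => DRLDRDR INVALID (collision), skipped
Fold 2: move[6]->L => DDLDRDL VALID
Fold 3: move[4]->D => DDLDDDL VALID
Fold 4: move[4]->U => DDLDUDL INVALID (collision), skipped
Fold 5: move[0]->L => LDLDDDL VALID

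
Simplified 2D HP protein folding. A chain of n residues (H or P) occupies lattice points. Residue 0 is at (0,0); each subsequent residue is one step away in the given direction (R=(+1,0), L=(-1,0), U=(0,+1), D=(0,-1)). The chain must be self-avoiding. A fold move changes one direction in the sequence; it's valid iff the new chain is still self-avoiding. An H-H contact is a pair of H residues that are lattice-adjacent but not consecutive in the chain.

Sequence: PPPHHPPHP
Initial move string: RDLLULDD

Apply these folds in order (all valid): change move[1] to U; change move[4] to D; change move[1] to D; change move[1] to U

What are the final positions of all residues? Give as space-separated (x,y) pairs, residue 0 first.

Initial moves: RDLLULDD
Fold: move[1]->U => RULLULDD (positions: [(0, 0), (1, 0), (1, 1), (0, 1), (-1, 1), (-1, 2), (-2, 2), (-2, 1), (-2, 0)])
Fold: move[4]->D => RULLDLDD (positions: [(0, 0), (1, 0), (1, 1), (0, 1), (-1, 1), (-1, 0), (-2, 0), (-2, -1), (-2, -2)])
Fold: move[1]->D => RDLLDLDD (positions: [(0, 0), (1, 0), (1, -1), (0, -1), (-1, -1), (-1, -2), (-2, -2), (-2, -3), (-2, -4)])
Fold: move[1]->U => RULLDLDD (positions: [(0, 0), (1, 0), (1, 1), (0, 1), (-1, 1), (-1, 0), (-2, 0), (-2, -1), (-2, -2)])

Answer: (0,0) (1,0) (1,1) (0,1) (-1,1) (-1,0) (-2,0) (-2,-1) (-2,-2)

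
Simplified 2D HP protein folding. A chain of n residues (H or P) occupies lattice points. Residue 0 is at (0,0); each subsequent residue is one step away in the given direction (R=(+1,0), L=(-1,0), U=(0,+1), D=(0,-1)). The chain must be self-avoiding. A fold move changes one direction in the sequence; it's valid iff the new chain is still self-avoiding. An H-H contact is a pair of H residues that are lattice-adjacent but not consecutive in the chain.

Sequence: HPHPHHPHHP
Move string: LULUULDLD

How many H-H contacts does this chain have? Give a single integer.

Positions: [(0, 0), (-1, 0), (-1, 1), (-2, 1), (-2, 2), (-2, 3), (-3, 3), (-3, 2), (-4, 2), (-4, 1)]
H-H contact: residue 4 @(-2,2) - residue 7 @(-3, 2)

Answer: 1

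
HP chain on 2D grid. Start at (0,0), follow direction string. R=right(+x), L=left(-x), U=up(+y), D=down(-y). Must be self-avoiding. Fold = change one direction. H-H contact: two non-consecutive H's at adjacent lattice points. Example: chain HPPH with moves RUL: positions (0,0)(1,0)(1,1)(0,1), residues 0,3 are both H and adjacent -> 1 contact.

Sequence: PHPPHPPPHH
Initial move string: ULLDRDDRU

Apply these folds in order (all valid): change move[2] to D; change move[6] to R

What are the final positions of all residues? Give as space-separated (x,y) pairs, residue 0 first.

Answer: (0,0) (0,1) (-1,1) (-1,0) (-1,-1) (0,-1) (0,-2) (1,-2) (2,-2) (2,-1)

Derivation:
Initial moves: ULLDRDDRU
Fold: move[2]->D => ULDDRDDRU (positions: [(0, 0), (0, 1), (-1, 1), (-1, 0), (-1, -1), (0, -1), (0, -2), (0, -3), (1, -3), (1, -2)])
Fold: move[6]->R => ULDDRDRRU (positions: [(0, 0), (0, 1), (-1, 1), (-1, 0), (-1, -1), (0, -1), (0, -2), (1, -2), (2, -2), (2, -1)])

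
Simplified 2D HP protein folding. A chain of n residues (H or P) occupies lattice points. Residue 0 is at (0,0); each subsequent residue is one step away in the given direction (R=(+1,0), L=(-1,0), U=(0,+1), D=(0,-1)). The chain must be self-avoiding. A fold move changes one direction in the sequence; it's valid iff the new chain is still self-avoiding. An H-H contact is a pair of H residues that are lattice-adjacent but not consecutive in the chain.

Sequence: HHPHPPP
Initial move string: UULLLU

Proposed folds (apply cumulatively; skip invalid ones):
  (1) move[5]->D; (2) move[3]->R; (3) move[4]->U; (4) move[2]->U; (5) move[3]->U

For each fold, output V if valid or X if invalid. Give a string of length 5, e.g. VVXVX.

Initial: UULLLU -> [(0, 0), (0, 1), (0, 2), (-1, 2), (-2, 2), (-3, 2), (-3, 3)]
Fold 1: move[5]->D => UULLLD VALID
Fold 2: move[3]->R => UULRLD INVALID (collision), skipped
Fold 3: move[4]->U => UULLUD INVALID (collision), skipped
Fold 4: move[2]->U => UUULLD VALID
Fold 5: move[3]->U => UUUULD VALID

Answer: VXXVV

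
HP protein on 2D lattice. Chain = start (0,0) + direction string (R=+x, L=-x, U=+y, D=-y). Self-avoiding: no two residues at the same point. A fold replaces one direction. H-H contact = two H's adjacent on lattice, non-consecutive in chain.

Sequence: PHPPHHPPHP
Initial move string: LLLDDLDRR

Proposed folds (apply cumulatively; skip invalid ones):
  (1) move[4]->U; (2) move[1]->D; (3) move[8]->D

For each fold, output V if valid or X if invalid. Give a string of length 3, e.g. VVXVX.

Answer: XVV

Derivation:
Initial: LLLDDLDRR -> [(0, 0), (-1, 0), (-2, 0), (-3, 0), (-3, -1), (-3, -2), (-4, -2), (-4, -3), (-3, -3), (-2, -3)]
Fold 1: move[4]->U => LLLDULDRR INVALID (collision), skipped
Fold 2: move[1]->D => LDLDDLDRR VALID
Fold 3: move[8]->D => LDLDDLDRD VALID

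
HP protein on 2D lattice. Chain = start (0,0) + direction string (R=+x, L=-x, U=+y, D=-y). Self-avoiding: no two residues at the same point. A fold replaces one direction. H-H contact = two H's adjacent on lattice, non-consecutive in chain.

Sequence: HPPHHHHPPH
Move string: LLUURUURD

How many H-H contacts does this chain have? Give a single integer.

Positions: [(0, 0), (-1, 0), (-2, 0), (-2, 1), (-2, 2), (-1, 2), (-1, 3), (-1, 4), (0, 4), (0, 3)]
H-H contact: residue 6 @(-1,3) - residue 9 @(0, 3)

Answer: 1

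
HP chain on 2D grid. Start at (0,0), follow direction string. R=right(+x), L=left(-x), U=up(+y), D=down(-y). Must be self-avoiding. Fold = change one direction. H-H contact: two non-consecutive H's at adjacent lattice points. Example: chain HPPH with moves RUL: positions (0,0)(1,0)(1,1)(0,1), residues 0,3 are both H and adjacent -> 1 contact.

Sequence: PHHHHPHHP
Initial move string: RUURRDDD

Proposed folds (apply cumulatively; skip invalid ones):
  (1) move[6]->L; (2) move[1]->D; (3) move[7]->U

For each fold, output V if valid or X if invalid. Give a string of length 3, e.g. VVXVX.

Initial: RUURRDDD -> [(0, 0), (1, 0), (1, 1), (1, 2), (2, 2), (3, 2), (3, 1), (3, 0), (3, -1)]
Fold 1: move[6]->L => RUURRDLD VALID
Fold 2: move[1]->D => RDURRDLD INVALID (collision), skipped
Fold 3: move[7]->U => RUURRDLU INVALID (collision), skipped

Answer: VXX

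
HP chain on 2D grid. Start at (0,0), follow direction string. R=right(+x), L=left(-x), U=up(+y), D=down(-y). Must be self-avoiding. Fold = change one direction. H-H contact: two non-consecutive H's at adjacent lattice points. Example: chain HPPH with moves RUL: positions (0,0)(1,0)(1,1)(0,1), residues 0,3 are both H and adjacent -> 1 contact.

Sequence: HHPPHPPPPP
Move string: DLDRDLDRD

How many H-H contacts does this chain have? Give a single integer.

Positions: [(0, 0), (0, -1), (-1, -1), (-1, -2), (0, -2), (0, -3), (-1, -3), (-1, -4), (0, -4), (0, -5)]
H-H contact: residue 1 @(0,-1) - residue 4 @(0, -2)

Answer: 1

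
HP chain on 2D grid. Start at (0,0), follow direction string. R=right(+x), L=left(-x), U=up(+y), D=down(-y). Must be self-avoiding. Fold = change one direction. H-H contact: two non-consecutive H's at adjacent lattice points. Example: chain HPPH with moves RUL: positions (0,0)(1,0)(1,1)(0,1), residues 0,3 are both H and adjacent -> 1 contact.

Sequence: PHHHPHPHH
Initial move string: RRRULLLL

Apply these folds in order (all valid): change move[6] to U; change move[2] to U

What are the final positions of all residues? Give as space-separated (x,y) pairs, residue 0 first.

Initial moves: RRRULLLL
Fold: move[6]->U => RRRULLUL (positions: [(0, 0), (1, 0), (2, 0), (3, 0), (3, 1), (2, 1), (1, 1), (1, 2), (0, 2)])
Fold: move[2]->U => RRUULLUL (positions: [(0, 0), (1, 0), (2, 0), (2, 1), (2, 2), (1, 2), (0, 2), (0, 3), (-1, 3)])

Answer: (0,0) (1,0) (2,0) (2,1) (2,2) (1,2) (0,2) (0,3) (-1,3)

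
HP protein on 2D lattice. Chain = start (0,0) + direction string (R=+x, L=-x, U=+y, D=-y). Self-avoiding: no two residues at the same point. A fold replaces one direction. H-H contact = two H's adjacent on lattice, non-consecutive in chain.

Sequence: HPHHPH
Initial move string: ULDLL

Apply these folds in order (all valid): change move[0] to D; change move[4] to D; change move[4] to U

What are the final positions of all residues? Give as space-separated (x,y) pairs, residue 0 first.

Initial moves: ULDLL
Fold: move[0]->D => DLDLL (positions: [(0, 0), (0, -1), (-1, -1), (-1, -2), (-2, -2), (-3, -2)])
Fold: move[4]->D => DLDLD (positions: [(0, 0), (0, -1), (-1, -1), (-1, -2), (-2, -2), (-2, -3)])
Fold: move[4]->U => DLDLU (positions: [(0, 0), (0, -1), (-1, -1), (-1, -2), (-2, -2), (-2, -1)])

Answer: (0,0) (0,-1) (-1,-1) (-1,-2) (-2,-2) (-2,-1)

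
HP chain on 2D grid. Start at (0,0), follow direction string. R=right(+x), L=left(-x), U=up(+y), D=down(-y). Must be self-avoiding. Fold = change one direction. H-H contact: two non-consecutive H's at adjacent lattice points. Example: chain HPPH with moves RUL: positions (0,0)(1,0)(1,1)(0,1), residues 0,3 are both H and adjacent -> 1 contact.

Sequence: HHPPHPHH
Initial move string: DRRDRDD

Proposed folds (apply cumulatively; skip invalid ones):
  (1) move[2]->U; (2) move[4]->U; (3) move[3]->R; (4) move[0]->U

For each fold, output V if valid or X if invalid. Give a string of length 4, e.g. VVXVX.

Answer: XXVV

Derivation:
Initial: DRRDRDD -> [(0, 0), (0, -1), (1, -1), (2, -1), (2, -2), (3, -2), (3, -3), (3, -4)]
Fold 1: move[2]->U => DRUDRDD INVALID (collision), skipped
Fold 2: move[4]->U => DRRDUDD INVALID (collision), skipped
Fold 3: move[3]->R => DRRRRDD VALID
Fold 4: move[0]->U => URRRRDD VALID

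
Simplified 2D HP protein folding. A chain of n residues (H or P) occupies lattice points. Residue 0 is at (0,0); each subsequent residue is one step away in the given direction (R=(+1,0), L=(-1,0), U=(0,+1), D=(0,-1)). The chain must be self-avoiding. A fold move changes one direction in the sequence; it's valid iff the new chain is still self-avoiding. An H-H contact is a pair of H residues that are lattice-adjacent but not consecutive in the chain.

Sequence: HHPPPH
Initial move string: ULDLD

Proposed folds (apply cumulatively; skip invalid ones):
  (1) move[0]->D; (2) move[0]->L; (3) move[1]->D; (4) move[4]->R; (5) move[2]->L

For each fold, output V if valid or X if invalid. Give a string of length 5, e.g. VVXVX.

Answer: VVVXV

Derivation:
Initial: ULDLD -> [(0, 0), (0, 1), (-1, 1), (-1, 0), (-2, 0), (-2, -1)]
Fold 1: move[0]->D => DLDLD VALID
Fold 2: move[0]->L => LLDLD VALID
Fold 3: move[1]->D => LDDLD VALID
Fold 4: move[4]->R => LDDLR INVALID (collision), skipped
Fold 5: move[2]->L => LDLLD VALID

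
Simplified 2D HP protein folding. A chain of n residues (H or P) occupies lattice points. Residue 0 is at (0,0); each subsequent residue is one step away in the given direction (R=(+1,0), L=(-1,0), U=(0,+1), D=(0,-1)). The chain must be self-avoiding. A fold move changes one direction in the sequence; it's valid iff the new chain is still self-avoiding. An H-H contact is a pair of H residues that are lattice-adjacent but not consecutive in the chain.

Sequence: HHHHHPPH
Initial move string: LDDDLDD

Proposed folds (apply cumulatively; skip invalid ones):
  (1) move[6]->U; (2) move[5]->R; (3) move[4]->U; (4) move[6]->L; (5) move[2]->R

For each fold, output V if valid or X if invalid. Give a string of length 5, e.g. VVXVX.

Initial: LDDDLDD -> [(0, 0), (-1, 0), (-1, -1), (-1, -2), (-1, -3), (-2, -3), (-2, -4), (-2, -5)]
Fold 1: move[6]->U => LDDDLDU INVALID (collision), skipped
Fold 2: move[5]->R => LDDDLRD INVALID (collision), skipped
Fold 3: move[4]->U => LDDDUDD INVALID (collision), skipped
Fold 4: move[6]->L => LDDDLDL VALID
Fold 5: move[2]->R => LDRDLDL VALID

Answer: XXXVV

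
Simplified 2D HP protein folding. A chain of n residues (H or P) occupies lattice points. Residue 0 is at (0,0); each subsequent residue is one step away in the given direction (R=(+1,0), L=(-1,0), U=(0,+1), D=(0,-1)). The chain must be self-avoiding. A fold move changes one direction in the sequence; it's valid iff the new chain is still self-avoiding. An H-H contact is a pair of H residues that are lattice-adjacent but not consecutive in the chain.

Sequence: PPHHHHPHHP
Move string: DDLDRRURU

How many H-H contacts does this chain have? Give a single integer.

Positions: [(0, 0), (0, -1), (0, -2), (-1, -2), (-1, -3), (0, -3), (1, -3), (1, -2), (2, -2), (2, -1)]
H-H contact: residue 2 @(0,-2) - residue 7 @(1, -2)
H-H contact: residue 2 @(0,-2) - residue 5 @(0, -3)

Answer: 2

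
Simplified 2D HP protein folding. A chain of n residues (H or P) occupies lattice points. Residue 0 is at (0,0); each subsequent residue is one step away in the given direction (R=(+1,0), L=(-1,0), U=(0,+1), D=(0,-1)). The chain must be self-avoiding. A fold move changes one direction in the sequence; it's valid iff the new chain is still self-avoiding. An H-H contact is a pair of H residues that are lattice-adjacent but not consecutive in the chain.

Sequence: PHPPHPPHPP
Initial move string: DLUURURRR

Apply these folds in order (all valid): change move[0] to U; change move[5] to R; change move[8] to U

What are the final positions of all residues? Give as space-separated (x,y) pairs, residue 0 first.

Answer: (0,0) (0,1) (-1,1) (-1,2) (-1,3) (0,3) (1,3) (2,3) (3,3) (3,4)

Derivation:
Initial moves: DLUURURRR
Fold: move[0]->U => ULUURURRR (positions: [(0, 0), (0, 1), (-1, 1), (-1, 2), (-1, 3), (0, 3), (0, 4), (1, 4), (2, 4), (3, 4)])
Fold: move[5]->R => ULUURRRRR (positions: [(0, 0), (0, 1), (-1, 1), (-1, 2), (-1, 3), (0, 3), (1, 3), (2, 3), (3, 3), (4, 3)])
Fold: move[8]->U => ULUURRRRU (positions: [(0, 0), (0, 1), (-1, 1), (-1, 2), (-1, 3), (0, 3), (1, 3), (2, 3), (3, 3), (3, 4)])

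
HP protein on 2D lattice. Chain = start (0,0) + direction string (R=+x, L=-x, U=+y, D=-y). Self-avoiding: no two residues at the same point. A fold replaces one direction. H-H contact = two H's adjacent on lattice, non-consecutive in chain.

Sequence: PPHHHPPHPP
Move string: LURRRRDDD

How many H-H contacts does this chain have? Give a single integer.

Positions: [(0, 0), (-1, 0), (-1, 1), (0, 1), (1, 1), (2, 1), (3, 1), (3, 0), (3, -1), (3, -2)]
No H-H contacts found.

Answer: 0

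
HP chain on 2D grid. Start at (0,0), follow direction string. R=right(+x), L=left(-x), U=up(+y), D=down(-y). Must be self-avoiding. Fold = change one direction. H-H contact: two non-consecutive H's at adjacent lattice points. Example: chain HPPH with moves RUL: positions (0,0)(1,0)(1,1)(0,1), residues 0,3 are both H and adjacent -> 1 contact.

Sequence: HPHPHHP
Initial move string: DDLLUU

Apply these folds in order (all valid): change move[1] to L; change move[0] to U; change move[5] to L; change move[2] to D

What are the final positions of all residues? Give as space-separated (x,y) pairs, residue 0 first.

Initial moves: DDLLUU
Fold: move[1]->L => DLLLUU (positions: [(0, 0), (0, -1), (-1, -1), (-2, -1), (-3, -1), (-3, 0), (-3, 1)])
Fold: move[0]->U => ULLLUU (positions: [(0, 0), (0, 1), (-1, 1), (-2, 1), (-3, 1), (-3, 2), (-3, 3)])
Fold: move[5]->L => ULLLUL (positions: [(0, 0), (0, 1), (-1, 1), (-2, 1), (-3, 1), (-3, 2), (-4, 2)])
Fold: move[2]->D => ULDLUL (positions: [(0, 0), (0, 1), (-1, 1), (-1, 0), (-2, 0), (-2, 1), (-3, 1)])

Answer: (0,0) (0,1) (-1,1) (-1,0) (-2,0) (-2,1) (-3,1)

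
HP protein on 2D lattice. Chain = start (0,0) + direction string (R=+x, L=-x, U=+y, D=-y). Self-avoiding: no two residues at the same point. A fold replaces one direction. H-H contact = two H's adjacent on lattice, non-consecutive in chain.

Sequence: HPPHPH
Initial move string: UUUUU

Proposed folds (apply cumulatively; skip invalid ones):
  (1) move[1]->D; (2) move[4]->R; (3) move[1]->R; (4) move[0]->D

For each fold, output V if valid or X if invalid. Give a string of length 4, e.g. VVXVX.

Initial: UUUUU -> [(0, 0), (0, 1), (0, 2), (0, 3), (0, 4), (0, 5)]
Fold 1: move[1]->D => UDUUU INVALID (collision), skipped
Fold 2: move[4]->R => UUUUR VALID
Fold 3: move[1]->R => URUUR VALID
Fold 4: move[0]->D => DRUUR VALID

Answer: XVVV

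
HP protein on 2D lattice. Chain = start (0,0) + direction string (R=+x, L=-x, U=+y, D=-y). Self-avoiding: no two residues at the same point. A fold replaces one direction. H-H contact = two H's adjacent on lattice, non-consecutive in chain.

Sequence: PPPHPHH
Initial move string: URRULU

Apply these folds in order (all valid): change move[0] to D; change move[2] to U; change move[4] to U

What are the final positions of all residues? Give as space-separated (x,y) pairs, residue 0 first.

Answer: (0,0) (0,-1) (1,-1) (1,0) (1,1) (1,2) (1,3)

Derivation:
Initial moves: URRULU
Fold: move[0]->D => DRRULU (positions: [(0, 0), (0, -1), (1, -1), (2, -1), (2, 0), (1, 0), (1, 1)])
Fold: move[2]->U => DRUULU (positions: [(0, 0), (0, -1), (1, -1), (1, 0), (1, 1), (0, 1), (0, 2)])
Fold: move[4]->U => DRUUUU (positions: [(0, 0), (0, -1), (1, -1), (1, 0), (1, 1), (1, 2), (1, 3)])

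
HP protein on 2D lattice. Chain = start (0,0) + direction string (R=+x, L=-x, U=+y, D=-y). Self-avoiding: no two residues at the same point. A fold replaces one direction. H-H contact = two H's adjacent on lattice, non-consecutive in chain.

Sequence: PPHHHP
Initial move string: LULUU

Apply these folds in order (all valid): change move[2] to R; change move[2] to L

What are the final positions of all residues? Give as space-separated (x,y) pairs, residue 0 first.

Initial moves: LULUU
Fold: move[2]->R => LURUU (positions: [(0, 0), (-1, 0), (-1, 1), (0, 1), (0, 2), (0, 3)])
Fold: move[2]->L => LULUU (positions: [(0, 0), (-1, 0), (-1, 1), (-2, 1), (-2, 2), (-2, 3)])

Answer: (0,0) (-1,0) (-1,1) (-2,1) (-2,2) (-2,3)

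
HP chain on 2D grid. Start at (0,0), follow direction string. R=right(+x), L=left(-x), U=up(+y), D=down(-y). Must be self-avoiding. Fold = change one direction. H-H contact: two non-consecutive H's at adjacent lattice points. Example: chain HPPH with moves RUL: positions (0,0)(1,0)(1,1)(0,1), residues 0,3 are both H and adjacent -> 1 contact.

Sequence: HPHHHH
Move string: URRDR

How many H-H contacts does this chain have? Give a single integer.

Answer: 0

Derivation:
Positions: [(0, 0), (0, 1), (1, 1), (2, 1), (2, 0), (3, 0)]
No H-H contacts found.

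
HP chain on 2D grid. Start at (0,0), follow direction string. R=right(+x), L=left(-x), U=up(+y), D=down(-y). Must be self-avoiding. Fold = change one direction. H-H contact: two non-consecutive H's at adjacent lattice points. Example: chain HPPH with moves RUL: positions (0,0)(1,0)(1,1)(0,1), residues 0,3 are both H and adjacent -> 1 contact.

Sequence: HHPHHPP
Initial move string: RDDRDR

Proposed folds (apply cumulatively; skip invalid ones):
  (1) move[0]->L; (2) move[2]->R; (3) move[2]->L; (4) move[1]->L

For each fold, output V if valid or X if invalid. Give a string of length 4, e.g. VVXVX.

Initial: RDDRDR -> [(0, 0), (1, 0), (1, -1), (1, -2), (2, -2), (2, -3), (3, -3)]
Fold 1: move[0]->L => LDDRDR VALID
Fold 2: move[2]->R => LDRRDR VALID
Fold 3: move[2]->L => LDLRDR INVALID (collision), skipped
Fold 4: move[1]->L => LLRRDR INVALID (collision), skipped

Answer: VVXX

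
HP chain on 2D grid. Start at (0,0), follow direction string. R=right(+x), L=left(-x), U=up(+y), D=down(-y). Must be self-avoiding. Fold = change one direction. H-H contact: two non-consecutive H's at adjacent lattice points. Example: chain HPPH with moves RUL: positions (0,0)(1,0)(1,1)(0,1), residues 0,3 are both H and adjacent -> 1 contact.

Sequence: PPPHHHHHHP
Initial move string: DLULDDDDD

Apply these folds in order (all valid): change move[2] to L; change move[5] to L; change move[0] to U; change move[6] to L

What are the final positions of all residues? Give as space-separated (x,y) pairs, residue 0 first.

Answer: (0,0) (0,1) (-1,1) (-2,1) (-3,1) (-3,0) (-4,0) (-5,0) (-5,-1) (-5,-2)

Derivation:
Initial moves: DLULDDDDD
Fold: move[2]->L => DLLLDDDDD (positions: [(0, 0), (0, -1), (-1, -1), (-2, -1), (-3, -1), (-3, -2), (-3, -3), (-3, -4), (-3, -5), (-3, -6)])
Fold: move[5]->L => DLLLDLDDD (positions: [(0, 0), (0, -1), (-1, -1), (-2, -1), (-3, -1), (-3, -2), (-4, -2), (-4, -3), (-4, -4), (-4, -5)])
Fold: move[0]->U => ULLLDLDDD (positions: [(0, 0), (0, 1), (-1, 1), (-2, 1), (-3, 1), (-3, 0), (-4, 0), (-4, -1), (-4, -2), (-4, -3)])
Fold: move[6]->L => ULLLDLLDD (positions: [(0, 0), (0, 1), (-1, 1), (-2, 1), (-3, 1), (-3, 0), (-4, 0), (-5, 0), (-5, -1), (-5, -2)])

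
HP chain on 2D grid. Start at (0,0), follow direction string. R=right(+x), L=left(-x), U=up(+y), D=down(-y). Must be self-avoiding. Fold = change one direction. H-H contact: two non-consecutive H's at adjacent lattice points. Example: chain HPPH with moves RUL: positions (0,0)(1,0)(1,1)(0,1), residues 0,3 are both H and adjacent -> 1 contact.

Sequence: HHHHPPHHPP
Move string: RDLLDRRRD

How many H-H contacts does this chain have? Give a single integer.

Answer: 3

Derivation:
Positions: [(0, 0), (1, 0), (1, -1), (0, -1), (-1, -1), (-1, -2), (0, -2), (1, -2), (2, -2), (2, -3)]
H-H contact: residue 0 @(0,0) - residue 3 @(0, -1)
H-H contact: residue 2 @(1,-1) - residue 7 @(1, -2)
H-H contact: residue 3 @(0,-1) - residue 6 @(0, -2)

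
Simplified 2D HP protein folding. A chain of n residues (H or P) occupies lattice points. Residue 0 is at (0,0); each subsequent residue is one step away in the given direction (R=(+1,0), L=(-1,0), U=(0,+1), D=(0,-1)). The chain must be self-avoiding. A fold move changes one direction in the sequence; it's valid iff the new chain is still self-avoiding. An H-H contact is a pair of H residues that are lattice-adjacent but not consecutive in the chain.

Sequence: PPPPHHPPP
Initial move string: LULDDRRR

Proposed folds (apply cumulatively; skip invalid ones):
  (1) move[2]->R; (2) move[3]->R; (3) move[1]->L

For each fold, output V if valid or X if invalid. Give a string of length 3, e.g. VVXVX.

Answer: XXV

Derivation:
Initial: LULDDRRR -> [(0, 0), (-1, 0), (-1, 1), (-2, 1), (-2, 0), (-2, -1), (-1, -1), (0, -1), (1, -1)]
Fold 1: move[2]->R => LURDDRRR INVALID (collision), skipped
Fold 2: move[3]->R => LULRDRRR INVALID (collision), skipped
Fold 3: move[1]->L => LLLDDRRR VALID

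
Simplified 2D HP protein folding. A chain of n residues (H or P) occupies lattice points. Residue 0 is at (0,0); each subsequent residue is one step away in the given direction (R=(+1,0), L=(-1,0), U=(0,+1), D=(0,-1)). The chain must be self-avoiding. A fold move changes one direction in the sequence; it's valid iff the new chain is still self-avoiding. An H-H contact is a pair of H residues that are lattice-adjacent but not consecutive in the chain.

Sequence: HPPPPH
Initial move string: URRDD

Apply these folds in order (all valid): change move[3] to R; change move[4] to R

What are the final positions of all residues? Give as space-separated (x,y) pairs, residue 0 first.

Initial moves: URRDD
Fold: move[3]->R => URRRD (positions: [(0, 0), (0, 1), (1, 1), (2, 1), (3, 1), (3, 0)])
Fold: move[4]->R => URRRR (positions: [(0, 0), (0, 1), (1, 1), (2, 1), (3, 1), (4, 1)])

Answer: (0,0) (0,1) (1,1) (2,1) (3,1) (4,1)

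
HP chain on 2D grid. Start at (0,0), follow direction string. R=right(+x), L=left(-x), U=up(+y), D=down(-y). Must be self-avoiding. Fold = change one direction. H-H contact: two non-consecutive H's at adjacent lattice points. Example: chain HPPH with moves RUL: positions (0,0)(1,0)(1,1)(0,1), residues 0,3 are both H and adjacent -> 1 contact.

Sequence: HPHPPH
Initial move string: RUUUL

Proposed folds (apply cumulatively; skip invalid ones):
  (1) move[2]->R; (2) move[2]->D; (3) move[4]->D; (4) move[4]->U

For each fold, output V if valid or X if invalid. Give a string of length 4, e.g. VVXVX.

Initial: RUUUL -> [(0, 0), (1, 0), (1, 1), (1, 2), (1, 3), (0, 3)]
Fold 1: move[2]->R => RURUL VALID
Fold 2: move[2]->D => RUDUL INVALID (collision), skipped
Fold 3: move[4]->D => RURUD INVALID (collision), skipped
Fold 4: move[4]->U => RURUU VALID

Answer: VXXV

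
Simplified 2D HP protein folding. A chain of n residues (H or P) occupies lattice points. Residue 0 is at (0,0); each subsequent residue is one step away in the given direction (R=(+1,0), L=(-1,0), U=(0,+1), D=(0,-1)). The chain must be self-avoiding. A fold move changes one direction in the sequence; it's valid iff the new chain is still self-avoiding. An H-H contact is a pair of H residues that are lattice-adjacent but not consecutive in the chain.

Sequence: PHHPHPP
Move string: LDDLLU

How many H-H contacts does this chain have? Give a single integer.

Positions: [(0, 0), (-1, 0), (-1, -1), (-1, -2), (-2, -2), (-3, -2), (-3, -1)]
No H-H contacts found.

Answer: 0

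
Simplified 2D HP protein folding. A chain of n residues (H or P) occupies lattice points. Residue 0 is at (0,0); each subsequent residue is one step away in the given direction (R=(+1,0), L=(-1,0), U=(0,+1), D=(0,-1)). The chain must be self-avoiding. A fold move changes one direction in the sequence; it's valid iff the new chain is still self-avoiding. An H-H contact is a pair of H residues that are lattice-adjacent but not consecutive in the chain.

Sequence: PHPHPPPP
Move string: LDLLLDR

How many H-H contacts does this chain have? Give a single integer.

Answer: 0

Derivation:
Positions: [(0, 0), (-1, 0), (-1, -1), (-2, -1), (-3, -1), (-4, -1), (-4, -2), (-3, -2)]
No H-H contacts found.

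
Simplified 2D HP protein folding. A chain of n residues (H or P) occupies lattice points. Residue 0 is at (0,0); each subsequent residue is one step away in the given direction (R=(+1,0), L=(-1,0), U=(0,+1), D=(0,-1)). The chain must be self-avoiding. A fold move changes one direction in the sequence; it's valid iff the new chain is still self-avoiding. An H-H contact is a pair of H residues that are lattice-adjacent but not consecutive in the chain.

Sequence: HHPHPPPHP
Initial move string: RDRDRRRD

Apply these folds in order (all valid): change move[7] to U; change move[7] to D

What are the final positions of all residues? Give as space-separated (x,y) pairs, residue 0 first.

Answer: (0,0) (1,0) (1,-1) (2,-1) (2,-2) (3,-2) (4,-2) (5,-2) (5,-3)

Derivation:
Initial moves: RDRDRRRD
Fold: move[7]->U => RDRDRRRU (positions: [(0, 0), (1, 0), (1, -1), (2, -1), (2, -2), (3, -2), (4, -2), (5, -2), (5, -1)])
Fold: move[7]->D => RDRDRRRD (positions: [(0, 0), (1, 0), (1, -1), (2, -1), (2, -2), (3, -2), (4, -2), (5, -2), (5, -3)])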